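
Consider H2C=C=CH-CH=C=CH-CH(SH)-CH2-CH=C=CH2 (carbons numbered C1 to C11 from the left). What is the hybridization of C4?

C4 is sp2: 3 σ bonds, plus one π bond, 3 electron-density regions.

sp2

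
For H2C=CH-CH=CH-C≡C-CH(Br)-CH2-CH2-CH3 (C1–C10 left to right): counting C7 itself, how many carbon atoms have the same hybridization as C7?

4

C7 is sp3 (only σ bonds).
C1: sp2
C2: sp2
C3: sp2
C4: sp2
C5: sp
C6: sp
C7: sp3 ✓
C8: sp3 ✓
C9: sp3 ✓
C10: sp3 ✓
4 carbons are sp3.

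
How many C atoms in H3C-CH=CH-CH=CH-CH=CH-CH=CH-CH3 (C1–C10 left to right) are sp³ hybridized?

C1: sp3 ✓
C2: sp2
C3: sp2
C4: sp2
C5: sp2
C6: sp2
C7: sp2
C8: sp2
C9: sp2
C10: sp3 ✓
C1, C10 → 2 sp3 carbons.

2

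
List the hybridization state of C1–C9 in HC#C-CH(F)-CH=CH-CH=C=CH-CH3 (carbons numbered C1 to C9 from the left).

C1 sp, C2 sp, C3 sp3, C4 sp2, C5 sp2, C6 sp2, C7 sp, C8 sp2, C9 sp3

C1 has 2 σ bonds, plus two π bonds: steric number 2 → sp.
C2: 2 σ bonds, plus two π bonds; 2 regions of electron density → sp.
C3: 4 σ bonds — 4 electron domains, sp3.
C4 — 3 σ bonds, plus one π bond. Steric number 3, so sp2.
C5 — 3 σ bonds, plus one π bond. Steric number 3, so sp2.
C6: 3 σ bonds, plus one π bond; 3 regions of electron density → sp2.
C7 — 2 σ bonds, plus two π bonds. Steric number 2, so sp.
C8 has 3 σ bonds, plus one π bond: steric number 3 → sp2.
C9 — 4 σ bonds. Steric number 4, so sp3.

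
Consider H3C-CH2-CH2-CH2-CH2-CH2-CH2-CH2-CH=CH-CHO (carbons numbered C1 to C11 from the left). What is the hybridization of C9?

sp^2

C9 has 3 σ bonds, plus one π bond: steric number 3 → sp2.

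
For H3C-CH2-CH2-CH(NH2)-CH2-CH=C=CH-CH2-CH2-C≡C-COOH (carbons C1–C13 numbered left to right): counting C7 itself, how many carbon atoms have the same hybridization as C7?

3

C7 is sp (two π bonds).
C1: sp3
C2: sp3
C3: sp3
C4: sp3
C5: sp3
C6: sp2
C7: sp ✓
C8: sp2
C9: sp3
C10: sp3
C11: sp ✓
C12: sp ✓
C13: sp2
3 carbons are sp.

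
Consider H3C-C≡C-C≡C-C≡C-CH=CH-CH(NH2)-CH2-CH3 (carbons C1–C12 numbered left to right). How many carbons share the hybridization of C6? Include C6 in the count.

C6 is sp (two π bonds).
C1: sp3
C2: sp ✓
C3: sp ✓
C4: sp ✓
C5: sp ✓
C6: sp ✓
C7: sp ✓
C8: sp2
C9: sp2
C10: sp3
C11: sp3
C12: sp3
6 carbons are sp.

6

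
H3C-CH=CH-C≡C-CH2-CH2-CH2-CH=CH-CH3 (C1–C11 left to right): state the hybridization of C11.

C11 carries 4 σ bonds, giving a steric number of 4, so it is sp3.

sp3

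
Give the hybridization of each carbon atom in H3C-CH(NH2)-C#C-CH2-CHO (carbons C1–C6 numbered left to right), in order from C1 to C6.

C1 sp3, C2 sp3, C3 sp, C4 sp, C5 sp3, C6 sp2

C1 carries 4 σ bonds, giving a steric number of 4, so it is sp3.
C2: 4 σ bonds; 4 regions of electron density → sp3.
C3 carries 2 σ bonds, plus two π bonds, giving a steric number of 2, so it is sp.
C4 is sp: 2 σ bonds, plus two π bonds, 2 electron-density regions.
C5: 4 σ bonds — 4 electron domains, sp3.
C6 is sp2: 3 σ bonds, plus one π bond, 3 electron-density regions.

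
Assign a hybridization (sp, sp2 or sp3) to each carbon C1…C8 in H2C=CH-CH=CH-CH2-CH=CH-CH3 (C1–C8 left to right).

C1 sp2, C2 sp2, C3 sp2, C4 sp2, C5 sp3, C6 sp2, C7 sp2, C8 sp3

C1 has 3 σ bonds, plus one π bond: steric number 3 → sp2.
C2: 3 σ bonds, plus one π bond; 3 regions of electron density → sp2.
C3 carries 3 σ bonds, plus one π bond, giving a steric number of 3, so it is sp2.
C4 (3 σ bonds, plus one π bond) has steric number 3: sp2.
C5 carries 4 σ bonds, giving a steric number of 4, so it is sp3.
C6 (3 σ bonds, plus one π bond) has steric number 3: sp2.
C7 is sp2: 3 σ bonds, plus one π bond, 3 electron-density regions.
C8: 4 σ bonds; 4 regions of electron density → sp3.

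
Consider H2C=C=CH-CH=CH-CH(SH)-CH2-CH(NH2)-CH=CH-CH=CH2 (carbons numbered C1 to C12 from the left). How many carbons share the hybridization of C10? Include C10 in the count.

8

C10 is sp2 (one π bond).
C1: sp2 ✓
C2: sp
C3: sp2 ✓
C4: sp2 ✓
C5: sp2 ✓
C6: sp3
C7: sp3
C8: sp3
C9: sp2 ✓
C10: sp2 ✓
C11: sp2 ✓
C12: sp2 ✓
8 carbons are sp2.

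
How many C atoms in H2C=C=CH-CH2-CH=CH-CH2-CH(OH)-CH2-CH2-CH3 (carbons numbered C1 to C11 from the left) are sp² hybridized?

C1: sp2 ✓
C2: sp
C3: sp2 ✓
C4: sp3
C5: sp2 ✓
C6: sp2 ✓
C7: sp3
C8: sp3
C9: sp3
C10: sp3
C11: sp3
C1, C3, C5, C6 → 4 sp2 carbons.

4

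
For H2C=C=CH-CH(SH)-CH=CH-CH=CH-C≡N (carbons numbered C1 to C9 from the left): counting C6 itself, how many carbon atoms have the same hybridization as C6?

6

C6 is sp2 (one π bond).
C1: sp2 ✓
C2: sp
C3: sp2 ✓
C4: sp3
C5: sp2 ✓
C6: sp2 ✓
C7: sp2 ✓
C8: sp2 ✓
C9: sp
6 carbons are sp2.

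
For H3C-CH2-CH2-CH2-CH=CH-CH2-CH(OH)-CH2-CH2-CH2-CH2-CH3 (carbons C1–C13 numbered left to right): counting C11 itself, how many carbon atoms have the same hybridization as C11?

11

C11 is sp3 (only σ bonds).
C1: sp3 ✓
C2: sp3 ✓
C3: sp3 ✓
C4: sp3 ✓
C5: sp2
C6: sp2
C7: sp3 ✓
C8: sp3 ✓
C9: sp3 ✓
C10: sp3 ✓
C11: sp3 ✓
C12: sp3 ✓
C13: sp3 ✓
11 carbons are sp3.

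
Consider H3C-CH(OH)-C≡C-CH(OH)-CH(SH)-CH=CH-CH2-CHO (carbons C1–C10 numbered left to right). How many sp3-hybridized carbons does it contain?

5

C1: sp3 ✓
C2: sp3 ✓
C3: sp
C4: sp
C5: sp3 ✓
C6: sp3 ✓
C7: sp2
C8: sp2
C9: sp3 ✓
C10: sp2
C1, C2, C5, C6, C9 → 5 sp3 carbons.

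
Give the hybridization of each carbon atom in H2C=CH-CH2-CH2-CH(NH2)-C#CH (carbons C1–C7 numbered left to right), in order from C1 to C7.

C1 (3 σ bonds, plus one π bond) has steric number 3: sp2.
C2 carries 3 σ bonds, plus one π bond, giving a steric number of 3, so it is sp2.
C3: 4 σ bonds — 4 electron domains, sp3.
C4 (4 σ bonds) has steric number 4: sp3.
C5: 4 σ bonds — 4 electron domains, sp3.
C6: 2 σ bonds, plus two π bonds; 2 regions of electron density → sp.
C7: 2 σ bonds, plus two π bonds; 2 regions of electron density → sp.

C1 sp2, C2 sp2, C3 sp3, C4 sp3, C5 sp3, C6 sp, C7 sp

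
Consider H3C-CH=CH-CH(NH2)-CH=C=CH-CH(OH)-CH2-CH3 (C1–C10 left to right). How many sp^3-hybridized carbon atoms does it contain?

C1: sp3 ✓
C2: sp2
C3: sp2
C4: sp3 ✓
C5: sp2
C6: sp
C7: sp2
C8: sp3 ✓
C9: sp3 ✓
C10: sp3 ✓
C1, C4, C8, C9, C10 → 5 sp3 carbons.

5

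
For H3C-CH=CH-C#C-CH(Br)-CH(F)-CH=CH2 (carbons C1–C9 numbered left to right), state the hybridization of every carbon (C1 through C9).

C1 has 4 σ bonds: steric number 4 → sp3.
C2 has 3 σ bonds, plus one π bond: steric number 3 → sp2.
C3 has 3 σ bonds, plus one π bond: steric number 3 → sp2.
C4 carries 2 σ bonds, plus two π bonds, giving a steric number of 2, so it is sp.
C5 (2 σ bonds, plus two π bonds) has steric number 2: sp.
C6 (4 σ bonds) has steric number 4: sp3.
C7 is sp3: 4 σ bonds, 4 electron-density regions.
C8 is sp2: 3 σ bonds, plus one π bond, 3 electron-density regions.
C9 carries 3 σ bonds, plus one π bond, giving a steric number of 3, so it is sp2.

C1 sp3, C2 sp2, C3 sp2, C4 sp, C5 sp, C6 sp3, C7 sp3, C8 sp2, C9 sp2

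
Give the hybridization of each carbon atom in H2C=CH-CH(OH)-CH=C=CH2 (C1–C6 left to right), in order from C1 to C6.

C1 has 3 σ bonds, plus one π bond: steric number 3 → sp2.
C2 (3 σ bonds, plus one π bond) has steric number 3: sp2.
C3 — 4 σ bonds. Steric number 4, so sp3.
C4 (3 σ bonds, plus one π bond) has steric number 3: sp2.
C5 (2 σ bonds, plus two π bonds) has steric number 2: sp.
C6: 3 σ bonds, plus one π bond; 3 regions of electron density → sp2.

C1 sp2, C2 sp2, C3 sp3, C4 sp2, C5 sp, C6 sp2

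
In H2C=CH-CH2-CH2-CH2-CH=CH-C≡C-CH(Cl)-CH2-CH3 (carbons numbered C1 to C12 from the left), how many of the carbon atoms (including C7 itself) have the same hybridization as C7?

C7 is sp2 (one π bond).
C1: sp2 ✓
C2: sp2 ✓
C3: sp3
C4: sp3
C5: sp3
C6: sp2 ✓
C7: sp2 ✓
C8: sp
C9: sp
C10: sp3
C11: sp3
C12: sp3
4 carbons are sp2.

4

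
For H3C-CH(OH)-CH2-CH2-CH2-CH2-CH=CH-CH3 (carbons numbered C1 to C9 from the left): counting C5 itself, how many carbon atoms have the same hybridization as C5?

C5 is sp3 (only σ bonds).
C1: sp3 ✓
C2: sp3 ✓
C3: sp3 ✓
C4: sp3 ✓
C5: sp3 ✓
C6: sp3 ✓
C7: sp2
C8: sp2
C9: sp3 ✓
7 carbons are sp3.

7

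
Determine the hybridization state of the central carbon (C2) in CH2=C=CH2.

sp

Two σ bonds and two π bonds (one to each neighbour) → sp.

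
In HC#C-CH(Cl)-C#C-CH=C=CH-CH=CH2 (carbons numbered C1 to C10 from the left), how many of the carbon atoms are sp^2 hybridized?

4

C1: sp
C2: sp
C3: sp3
C4: sp
C5: sp
C6: sp2 ✓
C7: sp
C8: sp2 ✓
C9: sp2 ✓
C10: sp2 ✓
C6, C8, C9, C10 → 4 sp2 carbons.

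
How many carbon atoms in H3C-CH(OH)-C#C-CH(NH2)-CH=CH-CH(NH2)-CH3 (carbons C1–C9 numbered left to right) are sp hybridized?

2

C1: sp3
C2: sp3
C3: sp ✓
C4: sp ✓
C5: sp3
C6: sp2
C7: sp2
C8: sp3
C9: sp3
C3, C4 → 2 sp carbons.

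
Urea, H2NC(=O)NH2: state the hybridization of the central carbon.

sp2

The central carbon — 3 σ bonds, plus one π bond. Steric number 3, so sp2.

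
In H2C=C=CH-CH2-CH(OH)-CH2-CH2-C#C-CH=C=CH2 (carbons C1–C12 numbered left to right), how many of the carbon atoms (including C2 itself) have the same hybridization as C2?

4

C2 is sp (two π bonds).
C1: sp2
C2: sp ✓
C3: sp2
C4: sp3
C5: sp3
C6: sp3
C7: sp3
C8: sp ✓
C9: sp ✓
C10: sp2
C11: sp ✓
C12: sp2
4 carbons are sp.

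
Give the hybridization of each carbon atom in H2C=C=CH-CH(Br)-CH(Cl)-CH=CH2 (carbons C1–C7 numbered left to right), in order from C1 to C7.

C1 sp2, C2 sp, C3 sp2, C4 sp3, C5 sp3, C6 sp2, C7 sp2

C1 is sp2: 3 σ bonds, plus one π bond, 3 electron-density regions.
C2 (2 σ bonds, plus two π bonds) has steric number 2: sp.
C3: 3 σ bonds, plus one π bond; 3 regions of electron density → sp2.
C4 (4 σ bonds) has steric number 4: sp3.
C5 (4 σ bonds) has steric number 4: sp3.
C6: 3 σ bonds, plus one π bond — 3 electron domains, sp2.
C7: 3 σ bonds, plus one π bond — 3 electron domains, sp2.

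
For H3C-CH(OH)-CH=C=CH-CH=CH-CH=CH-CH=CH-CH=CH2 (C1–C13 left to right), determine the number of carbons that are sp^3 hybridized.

2

C1: sp3 ✓
C2: sp3 ✓
C3: sp2
C4: sp
C5: sp2
C6: sp2
C7: sp2
C8: sp2
C9: sp2
C10: sp2
C11: sp2
C12: sp2
C13: sp2
C1, C2 → 2 sp3 carbons.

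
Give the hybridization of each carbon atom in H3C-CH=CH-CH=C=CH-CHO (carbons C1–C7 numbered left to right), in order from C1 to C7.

C1 sp3, C2 sp2, C3 sp2, C4 sp2, C5 sp, C6 sp2, C7 sp2

C1: 4 σ bonds — 4 electron domains, sp3.
C2 is sp2: 3 σ bonds, plus one π bond, 3 electron-density regions.
C3 (3 σ bonds, plus one π bond) has steric number 3: sp2.
C4: 3 σ bonds, plus one π bond — 3 electron domains, sp2.
C5 is sp: 2 σ bonds, plus two π bonds, 2 electron-density regions.
C6: 3 σ bonds, plus one π bond; 3 regions of electron density → sp2.
C7 carries 3 σ bonds, plus one π bond, giving a steric number of 3, so it is sp2.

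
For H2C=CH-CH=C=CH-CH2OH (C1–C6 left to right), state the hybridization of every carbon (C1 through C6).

C1 sp2, C2 sp2, C3 sp2, C4 sp, C5 sp2, C6 sp3

C1 carries 3 σ bonds, plus one π bond, giving a steric number of 3, so it is sp2.
C2 carries 3 σ bonds, plus one π bond, giving a steric number of 3, so it is sp2.
C3 carries 3 σ bonds, plus one π bond, giving a steric number of 3, so it is sp2.
C4 — 2 σ bonds, plus two π bonds. Steric number 2, so sp.
C5: 3 σ bonds, plus one π bond — 3 electron domains, sp2.
C6 — 4 σ bonds. Steric number 4, so sp3.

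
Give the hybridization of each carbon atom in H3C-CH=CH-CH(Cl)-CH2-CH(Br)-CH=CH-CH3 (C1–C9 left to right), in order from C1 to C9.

C1 sp3, C2 sp2, C3 sp2, C4 sp3, C5 sp3, C6 sp3, C7 sp2, C8 sp2, C9 sp3

C1 (4 σ bonds) has steric number 4: sp3.
C2 carries 3 σ bonds, plus one π bond, giving a steric number of 3, so it is sp2.
C3: 3 σ bonds, plus one π bond — 3 electron domains, sp2.
C4: 4 σ bonds; 4 regions of electron density → sp3.
C5 has 4 σ bonds: steric number 4 → sp3.
C6: 4 σ bonds — 4 electron domains, sp3.
C7 carries 3 σ bonds, plus one π bond, giving a steric number of 3, so it is sp2.
C8 (3 σ bonds, plus one π bond) has steric number 3: sp2.
C9 is sp3: 4 σ bonds, 4 electron-density regions.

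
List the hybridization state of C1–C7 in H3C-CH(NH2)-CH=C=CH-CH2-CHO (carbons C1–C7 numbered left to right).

C1: 4 σ bonds — 4 electron domains, sp3.
C2 is sp3: 4 σ bonds, 4 electron-density regions.
C3 has 3 σ bonds, plus one π bond: steric number 3 → sp2.
C4 has 2 σ bonds, plus two π bonds: steric number 2 → sp.
C5 carries 3 σ bonds, plus one π bond, giving a steric number of 3, so it is sp2.
C6: 4 σ bonds — 4 electron domains, sp3.
C7 carries 3 σ bonds, plus one π bond, giving a steric number of 3, so it is sp2.

C1 sp3, C2 sp3, C3 sp2, C4 sp, C5 sp2, C6 sp3, C7 sp2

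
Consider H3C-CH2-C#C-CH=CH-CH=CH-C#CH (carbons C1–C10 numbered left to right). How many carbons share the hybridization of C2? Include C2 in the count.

2

C2 is sp3 (only σ bonds).
C1: sp3 ✓
C2: sp3 ✓
C3: sp
C4: sp
C5: sp2
C6: sp2
C7: sp2
C8: sp2
C9: sp
C10: sp
2 carbons are sp3.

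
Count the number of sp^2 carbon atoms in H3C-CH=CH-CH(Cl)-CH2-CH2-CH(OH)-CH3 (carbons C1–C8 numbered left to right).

C1: sp3
C2: sp2 ✓
C3: sp2 ✓
C4: sp3
C5: sp3
C6: sp3
C7: sp3
C8: sp3
C2, C3 → 2 sp2 carbons.

2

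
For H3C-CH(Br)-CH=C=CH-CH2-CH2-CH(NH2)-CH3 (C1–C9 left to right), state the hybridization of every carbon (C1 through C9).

C1 — 4 σ bonds. Steric number 4, so sp3.
C2 carries 4 σ bonds, giving a steric number of 4, so it is sp3.
C3 carries 3 σ bonds, plus one π bond, giving a steric number of 3, so it is sp2.
C4 carries 2 σ bonds, plus two π bonds, giving a steric number of 2, so it is sp.
C5 has 3 σ bonds, plus one π bond: steric number 3 → sp2.
C6: 4 σ bonds — 4 electron domains, sp3.
C7 (4 σ bonds) has steric number 4: sp3.
C8 has 4 σ bonds: steric number 4 → sp3.
C9 — 4 σ bonds. Steric number 4, so sp3.

C1 sp3, C2 sp3, C3 sp2, C4 sp, C5 sp2, C6 sp3, C7 sp3, C8 sp3, C9 sp3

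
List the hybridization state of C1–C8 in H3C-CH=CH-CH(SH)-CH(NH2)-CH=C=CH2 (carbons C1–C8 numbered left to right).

C1 sp3, C2 sp2, C3 sp2, C4 sp3, C5 sp3, C6 sp2, C7 sp, C8 sp2

C1 has 4 σ bonds: steric number 4 → sp3.
C2: 3 σ bonds, plus one π bond — 3 electron domains, sp2.
C3 carries 3 σ bonds, plus one π bond, giving a steric number of 3, so it is sp2.
C4 is sp3: 4 σ bonds, 4 electron-density regions.
C5: 4 σ bonds; 4 regions of electron density → sp3.
C6: 3 σ bonds, plus one π bond — 3 electron domains, sp2.
C7 — 2 σ bonds, plus two π bonds. Steric number 2, so sp.
C8: 3 σ bonds, plus one π bond — 3 electron domains, sp2.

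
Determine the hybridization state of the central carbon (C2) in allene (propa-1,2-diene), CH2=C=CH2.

sp

Two σ bonds and two π bonds (one to each neighbour) → sp.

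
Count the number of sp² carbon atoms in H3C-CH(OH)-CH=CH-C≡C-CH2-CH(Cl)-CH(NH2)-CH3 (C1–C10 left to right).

C1: sp3
C2: sp3
C3: sp2 ✓
C4: sp2 ✓
C5: sp
C6: sp
C7: sp3
C8: sp3
C9: sp3
C10: sp3
C3, C4 → 2 sp2 carbons.

2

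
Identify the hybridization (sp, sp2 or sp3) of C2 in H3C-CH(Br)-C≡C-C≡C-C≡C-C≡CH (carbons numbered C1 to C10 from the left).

C2 has 4 σ bonds: steric number 4 → sp3.

sp3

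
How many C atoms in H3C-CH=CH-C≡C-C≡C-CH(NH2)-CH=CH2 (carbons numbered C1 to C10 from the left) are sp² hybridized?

4

C1: sp3
C2: sp2 ✓
C3: sp2 ✓
C4: sp
C5: sp
C6: sp
C7: sp
C8: sp3
C9: sp2 ✓
C10: sp2 ✓
C2, C3, C9, C10 → 4 sp2 carbons.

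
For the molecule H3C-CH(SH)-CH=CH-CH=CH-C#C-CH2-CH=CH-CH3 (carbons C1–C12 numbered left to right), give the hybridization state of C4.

sp²

C4 is sp2: 3 σ bonds, plus one π bond, 3 electron-density regions.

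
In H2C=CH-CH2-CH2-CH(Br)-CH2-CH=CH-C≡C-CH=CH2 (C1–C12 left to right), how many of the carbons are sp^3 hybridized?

C1: sp2
C2: sp2
C3: sp3 ✓
C4: sp3 ✓
C5: sp3 ✓
C6: sp3 ✓
C7: sp2
C8: sp2
C9: sp
C10: sp
C11: sp2
C12: sp2
C3, C4, C5, C6 → 4 sp3 carbons.

4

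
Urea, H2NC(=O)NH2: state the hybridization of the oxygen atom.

sp^2

The oxygen atom — 1 σ bond and 2 lone pairs, plus one π bond. Steric number 3, so sp2.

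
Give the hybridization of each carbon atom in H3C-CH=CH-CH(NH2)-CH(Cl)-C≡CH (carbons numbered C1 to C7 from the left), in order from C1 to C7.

C1 is sp3: 4 σ bonds, 4 electron-density regions.
C2 is sp2: 3 σ bonds, plus one π bond, 3 electron-density regions.
C3 carries 3 σ bonds, plus one π bond, giving a steric number of 3, so it is sp2.
C4 carries 4 σ bonds, giving a steric number of 4, so it is sp3.
C5 carries 4 σ bonds, giving a steric number of 4, so it is sp3.
C6: 2 σ bonds, plus two π bonds; 2 regions of electron density → sp.
C7 (2 σ bonds, plus two π bonds) has steric number 2: sp.

C1 sp3, C2 sp2, C3 sp2, C4 sp3, C5 sp3, C6 sp, C7 sp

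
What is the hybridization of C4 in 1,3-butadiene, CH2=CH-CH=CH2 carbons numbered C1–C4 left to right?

sp2

C4 has 3 σ bonds, plus one π bond: steric number 3 → sp2.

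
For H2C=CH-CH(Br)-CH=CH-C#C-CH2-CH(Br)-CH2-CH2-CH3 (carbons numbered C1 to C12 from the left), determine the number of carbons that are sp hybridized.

C1: sp2
C2: sp2
C3: sp3
C4: sp2
C5: sp2
C6: sp ✓
C7: sp ✓
C8: sp3
C9: sp3
C10: sp3
C11: sp3
C12: sp3
C6, C7 → 2 sp carbons.

2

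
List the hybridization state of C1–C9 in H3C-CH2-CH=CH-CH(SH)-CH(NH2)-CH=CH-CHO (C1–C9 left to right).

C1 is sp3: 4 σ bonds, 4 electron-density regions.
C2: 4 σ bonds; 4 regions of electron density → sp3.
C3 is sp2: 3 σ bonds, plus one π bond, 3 electron-density regions.
C4 (3 σ bonds, plus one π bond) has steric number 3: sp2.
C5 — 4 σ bonds. Steric number 4, so sp3.
C6 — 4 σ bonds. Steric number 4, so sp3.
C7: 3 σ bonds, plus one π bond; 3 regions of electron density → sp2.
C8 has 3 σ bonds, plus one π bond: steric number 3 → sp2.
C9 (3 σ bonds, plus one π bond) has steric number 3: sp2.

C1 sp3, C2 sp3, C3 sp2, C4 sp2, C5 sp3, C6 sp3, C7 sp2, C8 sp2, C9 sp2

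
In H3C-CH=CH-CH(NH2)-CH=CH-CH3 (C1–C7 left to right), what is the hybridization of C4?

sp³

C4 (4 σ bonds) has steric number 4: sp3.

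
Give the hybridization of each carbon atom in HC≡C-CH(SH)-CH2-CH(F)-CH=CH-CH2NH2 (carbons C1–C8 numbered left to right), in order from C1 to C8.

C1 sp, C2 sp, C3 sp3, C4 sp3, C5 sp3, C6 sp2, C7 sp2, C8 sp3

C1: 2 σ bonds, plus two π bonds — 2 electron domains, sp.
C2: 2 σ bonds, plus two π bonds; 2 regions of electron density → sp.
C3 carries 4 σ bonds, giving a steric number of 4, so it is sp3.
C4: 4 σ bonds — 4 electron domains, sp3.
C5 is sp3: 4 σ bonds, 4 electron-density regions.
C6: 3 σ bonds, plus one π bond; 3 regions of electron density → sp2.
C7 is sp2: 3 σ bonds, plus one π bond, 3 electron-density regions.
C8 (4 σ bonds) has steric number 4: sp3.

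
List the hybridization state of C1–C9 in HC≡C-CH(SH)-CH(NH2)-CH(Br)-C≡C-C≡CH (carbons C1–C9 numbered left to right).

C1 sp, C2 sp, C3 sp3, C4 sp3, C5 sp3, C6 sp, C7 sp, C8 sp, C9 sp

C1 — 2 σ bonds, plus two π bonds. Steric number 2, so sp.
C2: 2 σ bonds, plus two π bonds — 2 electron domains, sp.
C3 — 4 σ bonds. Steric number 4, so sp3.
C4 is sp3: 4 σ bonds, 4 electron-density regions.
C5: 4 σ bonds; 4 regions of electron density → sp3.
C6 (2 σ bonds, plus two π bonds) has steric number 2: sp.
C7: 2 σ bonds, plus two π bonds; 2 regions of electron density → sp.
C8 has 2 σ bonds, plus two π bonds: steric number 2 → sp.
C9 (2 σ bonds, plus two π bonds) has steric number 2: sp.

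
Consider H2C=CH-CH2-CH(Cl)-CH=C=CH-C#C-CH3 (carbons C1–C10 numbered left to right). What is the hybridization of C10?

C10: 4 σ bonds; 4 regions of electron density → sp3.

sp³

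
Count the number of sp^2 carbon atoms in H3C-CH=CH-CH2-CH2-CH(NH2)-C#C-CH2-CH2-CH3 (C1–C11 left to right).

C1: sp3
C2: sp2 ✓
C3: sp2 ✓
C4: sp3
C5: sp3
C6: sp3
C7: sp
C8: sp
C9: sp3
C10: sp3
C11: sp3
C2, C3 → 2 sp2 carbons.

2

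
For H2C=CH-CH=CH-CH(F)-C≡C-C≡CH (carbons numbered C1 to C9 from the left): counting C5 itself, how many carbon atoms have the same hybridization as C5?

C5 is sp3 (only σ bonds).
C1: sp2
C2: sp2
C3: sp2
C4: sp2
C5: sp3 ✓
C6: sp
C7: sp
C8: sp
C9: sp
1 carbon is sp3.

1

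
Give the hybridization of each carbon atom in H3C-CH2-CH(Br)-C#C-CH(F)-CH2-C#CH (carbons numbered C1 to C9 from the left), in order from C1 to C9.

C1 is sp3: 4 σ bonds, 4 electron-density regions.
C2: 4 σ bonds — 4 electron domains, sp3.
C3 (4 σ bonds) has steric number 4: sp3.
C4: 2 σ bonds, plus two π bonds — 2 electron domains, sp.
C5 (2 σ bonds, plus two π bonds) has steric number 2: sp.
C6 is sp3: 4 σ bonds, 4 electron-density regions.
C7: 4 σ bonds; 4 regions of electron density → sp3.
C8 — 2 σ bonds, plus two π bonds. Steric number 2, so sp.
C9 has 2 σ bonds, plus two π bonds: steric number 2 → sp.

C1 sp3, C2 sp3, C3 sp3, C4 sp, C5 sp, C6 sp3, C7 sp3, C8 sp, C9 sp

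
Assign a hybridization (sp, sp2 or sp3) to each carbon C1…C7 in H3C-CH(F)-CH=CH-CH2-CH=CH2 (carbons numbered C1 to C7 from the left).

C1 sp3, C2 sp3, C3 sp2, C4 sp2, C5 sp3, C6 sp2, C7 sp2

C1 is sp3: 4 σ bonds, 4 electron-density regions.
C2: 4 σ bonds; 4 regions of electron density → sp3.
C3 — 3 σ bonds, plus one π bond. Steric number 3, so sp2.
C4 carries 3 σ bonds, plus one π bond, giving a steric number of 3, so it is sp2.
C5 (4 σ bonds) has steric number 4: sp3.
C6 carries 3 σ bonds, plus one π bond, giving a steric number of 3, so it is sp2.
C7: 3 σ bonds, plus one π bond — 3 electron domains, sp2.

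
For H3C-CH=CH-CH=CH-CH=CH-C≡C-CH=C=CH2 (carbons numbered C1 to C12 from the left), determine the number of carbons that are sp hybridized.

C1: sp3
C2: sp2
C3: sp2
C4: sp2
C5: sp2
C6: sp2
C7: sp2
C8: sp ✓
C9: sp ✓
C10: sp2
C11: sp ✓
C12: sp2
C8, C9, C11 → 3 sp carbons.

3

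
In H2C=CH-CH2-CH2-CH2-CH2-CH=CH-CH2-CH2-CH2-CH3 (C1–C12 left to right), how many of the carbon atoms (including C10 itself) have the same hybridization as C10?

8

C10 is sp3 (only σ bonds).
C1: sp2
C2: sp2
C3: sp3 ✓
C4: sp3 ✓
C5: sp3 ✓
C6: sp3 ✓
C7: sp2
C8: sp2
C9: sp3 ✓
C10: sp3 ✓
C11: sp3 ✓
C12: sp3 ✓
8 carbons are sp3.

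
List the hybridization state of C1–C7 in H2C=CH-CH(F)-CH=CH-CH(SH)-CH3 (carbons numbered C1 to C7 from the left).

C1 has 3 σ bonds, plus one π bond: steric number 3 → sp2.
C2 — 3 σ bonds, plus one π bond. Steric number 3, so sp2.
C3 has 4 σ bonds: steric number 4 → sp3.
C4 is sp2: 3 σ bonds, plus one π bond, 3 electron-density regions.
C5: 3 σ bonds, plus one π bond — 3 electron domains, sp2.
C6 (4 σ bonds) has steric number 4: sp3.
C7 — 4 σ bonds. Steric number 4, so sp3.

C1 sp2, C2 sp2, C3 sp3, C4 sp2, C5 sp2, C6 sp3, C7 sp3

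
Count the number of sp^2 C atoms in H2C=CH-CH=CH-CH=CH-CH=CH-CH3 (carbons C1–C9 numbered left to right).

C1: sp2 ✓
C2: sp2 ✓
C3: sp2 ✓
C4: sp2 ✓
C5: sp2 ✓
C6: sp2 ✓
C7: sp2 ✓
C8: sp2 ✓
C9: sp3
C1, C2, C3, C4, C5, C6, C7, C8 → 8 sp2 carbons.

8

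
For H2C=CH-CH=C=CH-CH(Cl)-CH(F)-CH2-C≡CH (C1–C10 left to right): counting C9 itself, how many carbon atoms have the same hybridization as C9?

3

C9 is sp (two π bonds).
C1: sp2
C2: sp2
C3: sp2
C4: sp ✓
C5: sp2
C6: sp3
C7: sp3
C8: sp3
C9: sp ✓
C10: sp ✓
3 carbons are sp.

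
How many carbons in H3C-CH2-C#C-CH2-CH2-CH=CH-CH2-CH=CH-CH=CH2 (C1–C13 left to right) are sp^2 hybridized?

6

C1: sp3
C2: sp3
C3: sp
C4: sp
C5: sp3
C6: sp3
C7: sp2 ✓
C8: sp2 ✓
C9: sp3
C10: sp2 ✓
C11: sp2 ✓
C12: sp2 ✓
C13: sp2 ✓
C7, C8, C10, C11, C12, C13 → 6 sp2 carbons.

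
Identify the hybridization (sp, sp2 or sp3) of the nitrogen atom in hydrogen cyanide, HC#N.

sp

The nitrogen atom — 1 σ bond and 1 lone pair, plus two π bonds. Steric number 2, so sp.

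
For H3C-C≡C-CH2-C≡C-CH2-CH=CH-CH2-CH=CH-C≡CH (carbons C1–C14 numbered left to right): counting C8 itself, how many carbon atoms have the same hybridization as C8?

4

C8 is sp2 (one π bond).
C1: sp3
C2: sp
C3: sp
C4: sp3
C5: sp
C6: sp
C7: sp3
C8: sp2 ✓
C9: sp2 ✓
C10: sp3
C11: sp2 ✓
C12: sp2 ✓
C13: sp
C14: sp
4 carbons are sp2.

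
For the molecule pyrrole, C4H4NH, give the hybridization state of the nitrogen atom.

sp^2

N has three σ bonds; its lone pair occupies the p orbital and is part of the aromatic π system, so N is sp2 (not the sp3 a naive steric count of 4 would give).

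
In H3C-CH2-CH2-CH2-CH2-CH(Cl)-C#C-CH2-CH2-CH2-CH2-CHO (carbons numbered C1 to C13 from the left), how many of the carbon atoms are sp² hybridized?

1

C1: sp3
C2: sp3
C3: sp3
C4: sp3
C5: sp3
C6: sp3
C7: sp
C8: sp
C9: sp3
C10: sp3
C11: sp3
C12: sp3
C13: sp2 ✓
C13 → 1 sp2 carbon.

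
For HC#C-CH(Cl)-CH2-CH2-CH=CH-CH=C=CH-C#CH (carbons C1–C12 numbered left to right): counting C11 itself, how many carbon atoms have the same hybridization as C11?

C11 is sp (two π bonds).
C1: sp ✓
C2: sp ✓
C3: sp3
C4: sp3
C5: sp3
C6: sp2
C7: sp2
C8: sp2
C9: sp ✓
C10: sp2
C11: sp ✓
C12: sp ✓
5 carbons are sp.

5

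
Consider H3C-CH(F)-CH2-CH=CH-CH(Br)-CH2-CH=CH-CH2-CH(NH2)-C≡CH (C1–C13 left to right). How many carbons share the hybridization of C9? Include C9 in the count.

4

C9 is sp2 (one π bond).
C1: sp3
C2: sp3
C3: sp3
C4: sp2 ✓
C5: sp2 ✓
C6: sp3
C7: sp3
C8: sp2 ✓
C9: sp2 ✓
C10: sp3
C11: sp3
C12: sp
C13: sp
4 carbons are sp2.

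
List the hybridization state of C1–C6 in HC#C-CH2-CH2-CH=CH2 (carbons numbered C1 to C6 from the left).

C1 sp, C2 sp, C3 sp3, C4 sp3, C5 sp2, C6 sp2

C1: 2 σ bonds, plus two π bonds; 2 regions of electron density → sp.
C2 has 2 σ bonds, plus two π bonds: steric number 2 → sp.
C3 is sp3: 4 σ bonds, 4 electron-density regions.
C4 has 4 σ bonds: steric number 4 → sp3.
C5: 3 σ bonds, plus one π bond — 3 electron domains, sp2.
C6 — 3 σ bonds, plus one π bond. Steric number 3, so sp2.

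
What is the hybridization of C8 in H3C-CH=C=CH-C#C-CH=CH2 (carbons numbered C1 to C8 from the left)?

C8 has 3 σ bonds, plus one π bond: steric number 3 → sp2.

sp^2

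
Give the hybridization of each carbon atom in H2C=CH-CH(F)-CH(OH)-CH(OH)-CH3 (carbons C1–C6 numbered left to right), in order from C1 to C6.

C1: 3 σ bonds, plus one π bond; 3 regions of electron density → sp2.
C2: 3 σ bonds, plus one π bond — 3 electron domains, sp2.
C3 has 4 σ bonds: steric number 4 → sp3.
C4 (4 σ bonds) has steric number 4: sp3.
C5: 4 σ bonds — 4 electron domains, sp3.
C6 is sp3: 4 σ bonds, 4 electron-density regions.

C1 sp2, C2 sp2, C3 sp3, C4 sp3, C5 sp3, C6 sp3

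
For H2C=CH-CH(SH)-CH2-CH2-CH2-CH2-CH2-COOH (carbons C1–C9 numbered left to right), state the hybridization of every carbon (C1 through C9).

C1 sp2, C2 sp2, C3 sp3, C4 sp3, C5 sp3, C6 sp3, C7 sp3, C8 sp3, C9 sp2

C1 carries 3 σ bonds, plus one π bond, giving a steric number of 3, so it is sp2.
C2 has 3 σ bonds, plus one π bond: steric number 3 → sp2.
C3 — 4 σ bonds. Steric number 4, so sp3.
C4: 4 σ bonds — 4 electron domains, sp3.
C5: 4 σ bonds; 4 regions of electron density → sp3.
C6: 4 σ bonds; 4 regions of electron density → sp3.
C7: 4 σ bonds — 4 electron domains, sp3.
C8 (4 σ bonds) has steric number 4: sp3.
C9 is sp2: 3 σ bonds, plus one π bond, 3 electron-density regions.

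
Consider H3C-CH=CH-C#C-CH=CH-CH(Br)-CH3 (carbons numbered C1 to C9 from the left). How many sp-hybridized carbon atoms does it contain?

C1: sp3
C2: sp2
C3: sp2
C4: sp ✓
C5: sp ✓
C6: sp2
C7: sp2
C8: sp3
C9: sp3
C4, C5 → 2 sp carbons.

2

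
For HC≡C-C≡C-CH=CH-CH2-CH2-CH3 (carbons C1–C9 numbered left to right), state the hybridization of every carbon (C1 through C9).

C1 sp, C2 sp, C3 sp, C4 sp, C5 sp2, C6 sp2, C7 sp3, C8 sp3, C9 sp3

C1 carries 2 σ bonds, plus two π bonds, giving a steric number of 2, so it is sp.
C2: 2 σ bonds, plus two π bonds; 2 regions of electron density → sp.
C3 has 2 σ bonds, plus two π bonds: steric number 2 → sp.
C4 — 2 σ bonds, plus two π bonds. Steric number 2, so sp.
C5 carries 3 σ bonds, plus one π bond, giving a steric number of 3, so it is sp2.
C6: 3 σ bonds, plus one π bond — 3 electron domains, sp2.
C7 — 4 σ bonds. Steric number 4, so sp3.
C8 carries 4 σ bonds, giving a steric number of 4, so it is sp3.
C9 (4 σ bonds) has steric number 4: sp3.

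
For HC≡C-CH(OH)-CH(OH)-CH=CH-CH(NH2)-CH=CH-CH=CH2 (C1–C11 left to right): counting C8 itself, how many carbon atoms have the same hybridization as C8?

6

C8 is sp2 (one π bond).
C1: sp
C2: sp
C3: sp3
C4: sp3
C5: sp2 ✓
C6: sp2 ✓
C7: sp3
C8: sp2 ✓
C9: sp2 ✓
C10: sp2 ✓
C11: sp2 ✓
6 carbons are sp2.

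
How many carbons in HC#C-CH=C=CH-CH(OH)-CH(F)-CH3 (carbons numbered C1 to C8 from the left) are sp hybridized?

C1: sp ✓
C2: sp ✓
C3: sp2
C4: sp ✓
C5: sp2
C6: sp3
C7: sp3
C8: sp3
C1, C2, C4 → 3 sp carbons.

3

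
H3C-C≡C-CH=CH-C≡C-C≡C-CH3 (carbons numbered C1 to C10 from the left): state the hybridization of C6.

sp

C6 has 2 σ bonds, plus two π bonds: steric number 2 → sp.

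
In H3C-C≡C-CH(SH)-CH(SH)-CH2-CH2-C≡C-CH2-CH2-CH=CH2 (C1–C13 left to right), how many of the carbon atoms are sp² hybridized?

2

C1: sp3
C2: sp
C3: sp
C4: sp3
C5: sp3
C6: sp3
C7: sp3
C8: sp
C9: sp
C10: sp3
C11: sp3
C12: sp2 ✓
C13: sp2 ✓
C12, C13 → 2 sp2 carbons.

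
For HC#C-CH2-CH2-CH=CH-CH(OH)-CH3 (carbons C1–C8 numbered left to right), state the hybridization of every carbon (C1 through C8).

C1 sp, C2 sp, C3 sp3, C4 sp3, C5 sp2, C6 sp2, C7 sp3, C8 sp3

C1: 2 σ bonds, plus two π bonds — 2 electron domains, sp.
C2 carries 2 σ bonds, plus two π bonds, giving a steric number of 2, so it is sp.
C3 carries 4 σ bonds, giving a steric number of 4, so it is sp3.
C4 is sp3: 4 σ bonds, 4 electron-density regions.
C5 carries 3 σ bonds, plus one π bond, giving a steric number of 3, so it is sp2.
C6 — 3 σ bonds, plus one π bond. Steric number 3, so sp2.
C7 — 4 σ bonds. Steric number 4, so sp3.
C8: 4 σ bonds; 4 regions of electron density → sp3.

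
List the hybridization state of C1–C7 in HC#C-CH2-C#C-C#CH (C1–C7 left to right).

C1 — 2 σ bonds, plus two π bonds. Steric number 2, so sp.
C2 has 2 σ bonds, plus two π bonds: steric number 2 → sp.
C3 is sp3: 4 σ bonds, 4 electron-density regions.
C4 is sp: 2 σ bonds, plus two π bonds, 2 electron-density regions.
C5 has 2 σ bonds, plus two π bonds: steric number 2 → sp.
C6: 2 σ bonds, plus two π bonds — 2 electron domains, sp.
C7 is sp: 2 σ bonds, plus two π bonds, 2 electron-density regions.

C1 sp, C2 sp, C3 sp3, C4 sp, C5 sp, C6 sp, C7 sp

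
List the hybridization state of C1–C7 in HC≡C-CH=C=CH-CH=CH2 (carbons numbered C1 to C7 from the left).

C1 sp, C2 sp, C3 sp2, C4 sp, C5 sp2, C6 sp2, C7 sp2

C1 — 2 σ bonds, plus two π bonds. Steric number 2, so sp.
C2 (2 σ bonds, plus two π bonds) has steric number 2: sp.
C3 is sp2: 3 σ bonds, plus one π bond, 3 electron-density regions.
C4: 2 σ bonds, plus two π bonds; 2 regions of electron density → sp.
C5: 3 σ bonds, plus one π bond; 3 regions of electron density → sp2.
C6 has 3 σ bonds, plus one π bond: steric number 3 → sp2.
C7: 3 σ bonds, plus one π bond — 3 electron domains, sp2.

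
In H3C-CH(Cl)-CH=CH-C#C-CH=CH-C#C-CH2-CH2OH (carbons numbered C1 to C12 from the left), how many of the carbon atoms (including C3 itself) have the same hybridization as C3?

4

C3 is sp2 (one π bond).
C1: sp3
C2: sp3
C3: sp2 ✓
C4: sp2 ✓
C5: sp
C6: sp
C7: sp2 ✓
C8: sp2 ✓
C9: sp
C10: sp
C11: sp3
C12: sp3
4 carbons are sp2.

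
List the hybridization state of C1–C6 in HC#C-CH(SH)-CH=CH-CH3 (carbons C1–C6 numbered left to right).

C1 carries 2 σ bonds, plus two π bonds, giving a steric number of 2, so it is sp.
C2 is sp: 2 σ bonds, plus two π bonds, 2 electron-density regions.
C3 carries 4 σ bonds, giving a steric number of 4, so it is sp3.
C4: 3 σ bonds, plus one π bond; 3 regions of electron density → sp2.
C5 has 3 σ bonds, plus one π bond: steric number 3 → sp2.
C6 is sp3: 4 σ bonds, 4 electron-density regions.

C1 sp, C2 sp, C3 sp3, C4 sp2, C5 sp2, C6 sp3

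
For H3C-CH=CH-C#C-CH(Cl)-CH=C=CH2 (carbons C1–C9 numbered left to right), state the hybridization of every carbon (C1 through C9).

C1 carries 4 σ bonds, giving a steric number of 4, so it is sp3.
C2 (3 σ bonds, plus one π bond) has steric number 3: sp2.
C3 — 3 σ bonds, plus one π bond. Steric number 3, so sp2.
C4 is sp: 2 σ bonds, plus two π bonds, 2 electron-density regions.
C5: 2 σ bonds, plus two π bonds — 2 electron domains, sp.
C6 — 4 σ bonds. Steric number 4, so sp3.
C7 has 3 σ bonds, plus one π bond: steric number 3 → sp2.
C8: 2 σ bonds, plus two π bonds — 2 electron domains, sp.
C9 is sp2: 3 σ bonds, plus one π bond, 3 electron-density regions.

C1 sp3, C2 sp2, C3 sp2, C4 sp, C5 sp, C6 sp3, C7 sp2, C8 sp, C9 sp2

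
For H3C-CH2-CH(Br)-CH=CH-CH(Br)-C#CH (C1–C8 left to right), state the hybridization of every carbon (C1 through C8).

C1 (4 σ bonds) has steric number 4: sp3.
C2: 4 σ bonds; 4 regions of electron density → sp3.
C3: 4 σ bonds; 4 regions of electron density → sp3.
C4 has 3 σ bonds, plus one π bond: steric number 3 → sp2.
C5 carries 3 σ bonds, plus one π bond, giving a steric number of 3, so it is sp2.
C6 is sp3: 4 σ bonds, 4 electron-density regions.
C7: 2 σ bonds, plus two π bonds — 2 electron domains, sp.
C8 (2 σ bonds, plus two π bonds) has steric number 2: sp.

C1 sp3, C2 sp3, C3 sp3, C4 sp2, C5 sp2, C6 sp3, C7 sp, C8 sp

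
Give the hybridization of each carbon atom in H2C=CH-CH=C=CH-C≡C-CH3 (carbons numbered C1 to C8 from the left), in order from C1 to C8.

C1 is sp2: 3 σ bonds, plus one π bond, 3 electron-density regions.
C2 has 3 σ bonds, plus one π bond: steric number 3 → sp2.
C3 carries 3 σ bonds, plus one π bond, giving a steric number of 3, so it is sp2.
C4 — 2 σ bonds, plus two π bonds. Steric number 2, so sp.
C5 carries 3 σ bonds, plus one π bond, giving a steric number of 3, so it is sp2.
C6: 2 σ bonds, plus two π bonds — 2 electron domains, sp.
C7 (2 σ bonds, plus two π bonds) has steric number 2: sp.
C8 is sp3: 4 σ bonds, 4 electron-density regions.

C1 sp2, C2 sp2, C3 sp2, C4 sp, C5 sp2, C6 sp, C7 sp, C8 sp3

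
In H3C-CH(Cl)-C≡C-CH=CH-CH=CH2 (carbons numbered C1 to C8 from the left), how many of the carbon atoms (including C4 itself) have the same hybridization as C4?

2

C4 is sp (two π bonds).
C1: sp3
C2: sp3
C3: sp ✓
C4: sp ✓
C5: sp2
C6: sp2
C7: sp2
C8: sp2
2 carbons are sp.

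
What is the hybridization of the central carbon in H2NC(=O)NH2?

sp²

The central carbon (3 σ bonds, plus one π bond) has steric number 3: sp2.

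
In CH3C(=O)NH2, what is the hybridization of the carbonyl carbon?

sp^2

The carbonyl carbon (3 σ bonds, plus one π bond) has steric number 3: sp2.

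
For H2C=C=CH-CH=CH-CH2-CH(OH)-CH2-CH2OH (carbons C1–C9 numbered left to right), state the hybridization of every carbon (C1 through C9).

C1 is sp2: 3 σ bonds, plus one π bond, 3 electron-density regions.
C2 is sp: 2 σ bonds, plus two π bonds, 2 electron-density regions.
C3 is sp2: 3 σ bonds, plus one π bond, 3 electron-density regions.
C4 (3 σ bonds, plus one π bond) has steric number 3: sp2.
C5 (3 σ bonds, plus one π bond) has steric number 3: sp2.
C6: 4 σ bonds; 4 regions of electron density → sp3.
C7: 4 σ bonds — 4 electron domains, sp3.
C8 carries 4 σ bonds, giving a steric number of 4, so it is sp3.
C9 carries 4 σ bonds, giving a steric number of 4, so it is sp3.

C1 sp2, C2 sp, C3 sp2, C4 sp2, C5 sp2, C6 sp3, C7 sp3, C8 sp3, C9 sp3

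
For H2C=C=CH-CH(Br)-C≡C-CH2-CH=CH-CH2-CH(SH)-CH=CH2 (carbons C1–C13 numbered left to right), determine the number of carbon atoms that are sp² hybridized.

C1: sp2 ✓
C2: sp
C3: sp2 ✓
C4: sp3
C5: sp
C6: sp
C7: sp3
C8: sp2 ✓
C9: sp2 ✓
C10: sp3
C11: sp3
C12: sp2 ✓
C13: sp2 ✓
C1, C3, C8, C9, C12, C13 → 6 sp2 carbons.

6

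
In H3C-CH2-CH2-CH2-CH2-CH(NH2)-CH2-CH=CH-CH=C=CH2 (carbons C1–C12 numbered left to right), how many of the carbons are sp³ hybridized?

7

C1: sp3 ✓
C2: sp3 ✓
C3: sp3 ✓
C4: sp3 ✓
C5: sp3 ✓
C6: sp3 ✓
C7: sp3 ✓
C8: sp2
C9: sp2
C10: sp2
C11: sp
C12: sp2
C1, C2, C3, C4, C5, C6, C7 → 7 sp3 carbons.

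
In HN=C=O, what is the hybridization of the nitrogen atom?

The nitrogen atom (2 σ bonds and 1 lone pair, plus one π bond) has steric number 3: sp2.

sp2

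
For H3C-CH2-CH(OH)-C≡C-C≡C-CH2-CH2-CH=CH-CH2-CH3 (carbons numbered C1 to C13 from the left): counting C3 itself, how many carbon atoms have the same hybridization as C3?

7

C3 is sp3 (only σ bonds).
C1: sp3 ✓
C2: sp3 ✓
C3: sp3 ✓
C4: sp
C5: sp
C6: sp
C7: sp
C8: sp3 ✓
C9: sp3 ✓
C10: sp2
C11: sp2
C12: sp3 ✓
C13: sp3 ✓
7 carbons are sp3.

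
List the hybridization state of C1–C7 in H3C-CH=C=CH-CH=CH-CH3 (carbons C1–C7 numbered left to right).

C1 sp3, C2 sp2, C3 sp, C4 sp2, C5 sp2, C6 sp2, C7 sp3

C1 carries 4 σ bonds, giving a steric number of 4, so it is sp3.
C2 is sp2: 3 σ bonds, plus one π bond, 3 electron-density regions.
C3 is sp: 2 σ bonds, plus two π bonds, 2 electron-density regions.
C4 (3 σ bonds, plus one π bond) has steric number 3: sp2.
C5: 3 σ bonds, plus one π bond — 3 electron domains, sp2.
C6 has 3 σ bonds, plus one π bond: steric number 3 → sp2.
C7 is sp3: 4 σ bonds, 4 electron-density regions.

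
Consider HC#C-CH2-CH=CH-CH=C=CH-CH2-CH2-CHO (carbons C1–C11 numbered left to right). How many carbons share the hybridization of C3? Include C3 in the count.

C3 is sp3 (only σ bonds).
C1: sp
C2: sp
C3: sp3 ✓
C4: sp2
C5: sp2
C6: sp2
C7: sp
C8: sp2
C9: sp3 ✓
C10: sp3 ✓
C11: sp2
3 carbons are sp3.

3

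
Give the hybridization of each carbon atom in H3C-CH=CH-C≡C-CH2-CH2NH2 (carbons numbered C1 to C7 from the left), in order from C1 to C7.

C1 sp3, C2 sp2, C3 sp2, C4 sp, C5 sp, C6 sp3, C7 sp3

C1 carries 4 σ bonds, giving a steric number of 4, so it is sp3.
C2 carries 3 σ bonds, plus one π bond, giving a steric number of 3, so it is sp2.
C3 (3 σ bonds, plus one π bond) has steric number 3: sp2.
C4 — 2 σ bonds, plus two π bonds. Steric number 2, so sp.
C5 has 2 σ bonds, plus two π bonds: steric number 2 → sp.
C6: 4 σ bonds; 4 regions of electron density → sp3.
C7: 4 σ bonds; 4 regions of electron density → sp3.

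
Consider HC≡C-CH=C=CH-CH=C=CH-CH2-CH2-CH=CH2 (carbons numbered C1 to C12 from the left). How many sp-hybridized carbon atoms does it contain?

4

C1: sp ✓
C2: sp ✓
C3: sp2
C4: sp ✓
C5: sp2
C6: sp2
C7: sp ✓
C8: sp2
C9: sp3
C10: sp3
C11: sp2
C12: sp2
C1, C2, C4, C7 → 4 sp carbons.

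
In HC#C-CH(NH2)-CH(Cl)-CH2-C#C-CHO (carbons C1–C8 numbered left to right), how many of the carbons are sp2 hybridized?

C1: sp
C2: sp
C3: sp3
C4: sp3
C5: sp3
C6: sp
C7: sp
C8: sp2 ✓
C8 → 1 sp2 carbon.

1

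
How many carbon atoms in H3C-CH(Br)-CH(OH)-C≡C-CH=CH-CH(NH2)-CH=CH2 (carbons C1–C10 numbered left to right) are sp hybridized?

2

C1: sp3
C2: sp3
C3: sp3
C4: sp ✓
C5: sp ✓
C6: sp2
C7: sp2
C8: sp3
C9: sp2
C10: sp2
C4, C5 → 2 sp carbons.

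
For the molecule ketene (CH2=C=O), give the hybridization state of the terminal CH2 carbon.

sp²

The terminal CH2 carbon carries 3 σ bonds, plus one π bond, giving a steric number of 3, so it is sp2.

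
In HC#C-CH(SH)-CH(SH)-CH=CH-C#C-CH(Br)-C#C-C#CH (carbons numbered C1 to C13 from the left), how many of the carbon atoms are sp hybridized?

8

C1: sp ✓
C2: sp ✓
C3: sp3
C4: sp3
C5: sp2
C6: sp2
C7: sp ✓
C8: sp ✓
C9: sp3
C10: sp ✓
C11: sp ✓
C12: sp ✓
C13: sp ✓
C1, C2, C7, C8, C10, C11, C12, C13 → 8 sp carbons.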